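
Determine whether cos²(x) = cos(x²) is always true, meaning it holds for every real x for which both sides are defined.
No, this is NOT an identity.

Claim: cos²(x) = cos(x²).
Test a specific point where both sides are defined: x = 3π/4.
LHS = cos²(x) ≈ 0.5000
RHS = cos(x²) ≈ 0.7442
Since 0.5000 ≠ 0.7442, the equation fails at this point, so it cannot hold for every real x for which both sides are defined.
cos²(x) means (cos x)², squaring the output; cos(x²) squares the input. These are different functions.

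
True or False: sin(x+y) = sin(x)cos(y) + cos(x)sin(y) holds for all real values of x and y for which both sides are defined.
True.

Claim: sin(x+y) = sin(x)cos(y) + cos(x)sin(y).
Reasoning: By Euler's formula e^(i(x+y)) = e^(ix)·e^(iy) = (cos x + i·sin x)(cos y + i·sin y). The imaginary part of the left side is sin(x+y); the imaginary part of the product is sin(x)cos(y) + cos(x)sin(y).
So the two sides agree for all real values of x and y for which both sides are defined.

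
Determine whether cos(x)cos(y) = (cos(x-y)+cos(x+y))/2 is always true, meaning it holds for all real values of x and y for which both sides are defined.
Yes, this is an identity.

Claim: cos(x)cos(y) = (cos(x-y)+cos(x+y))/2.
Reasoning: cos(x-y) = cos(x)cos(y) + sin(x)sin(y) and cos(x+y) = cos(x)cos(y) - sin(x)sin(y). Adding, cos(x-y) + cos(x+y) = 2cos(x)cos(y); divide by 2.
So the two sides agree for all real values of x and y for which both sides are defined.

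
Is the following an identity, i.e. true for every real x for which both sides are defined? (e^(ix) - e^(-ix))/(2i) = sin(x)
Claim: (e^(ix) - e^(-ix))/(2i) = sin(x).
Reasoning: By Euler's formula e^(ix) = cos(x) + i·sin(x) and e^(-ix) = cos(x) - i·sin(x). Subtracting cancels the cosine terms: e^(ix) - e^(-ix) = 2i·sin(x); divide by 2i.
So the two sides agree for every real x for which both sides are defined.

Conclusion: Yes, this is an identity.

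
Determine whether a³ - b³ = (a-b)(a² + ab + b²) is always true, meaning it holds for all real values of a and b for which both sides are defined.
Claim: a³ - b³ = (a-b)(a² + ab + b²).
Reasoning: Expand the right side: (a-b)(a² + ab + b²) = a³ + a²b + ab² - a²b - ab² - b³ = a³ - b³ (the middle terms cancel in pairs).
So the two sides agree for all real values of a and b for which both sides are defined.

Conclusion: Yes, this is an identity.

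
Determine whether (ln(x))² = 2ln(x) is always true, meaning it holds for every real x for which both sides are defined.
Claim: (ln(x))² = 2ln(x).
Test a specific point where both sides are defined: x = 5.
LHS = (ln(x))² ≈ 2.5903
RHS = 2ln(x) ≈ 3.2189
Since 2.5903 ≠ 3.2189, the equation fails at this point, so it cannot hold for every real x for which both sides are defined.
2ln(x) equals ln(x²), which is not the same as (ln x)².

Conclusion: No, this is NOT an identity.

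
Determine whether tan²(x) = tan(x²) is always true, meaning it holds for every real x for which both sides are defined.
Claim: tan²(x) = tan(x²).
Test a specific point where both sides are defined: x = -π/6.
LHS = tan²(x) ≈ 0.3333
RHS = tan(x²) ≈ 0.2812
Since 0.3333 ≠ 0.2812, the equation fails at this point, so it cannot hold for every real x for which both sides are defined.
tan²(x) means (tan x)², squaring the output; tan(x²) squares the input. These are different functions.

Conclusion: No, this is NOT an identity.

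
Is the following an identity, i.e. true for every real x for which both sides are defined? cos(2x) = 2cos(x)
No, this is NOT an identity.

Claim: cos(2x) = 2cos(x).
Test a specific point where both sides are defined: x = π/2.
LHS = cos(2x) ≈ -1.0000
RHS = 2cos(x) ≈ 0.0000
Since -1.0000 ≠ 0.0000, the equation fails at this point, so it cannot hold for every real x for which both sides are defined.
The correct double-angle formula is cos(2x) = cos²x - sin²x.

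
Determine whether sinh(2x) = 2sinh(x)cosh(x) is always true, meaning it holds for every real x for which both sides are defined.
Claim: sinh(2x) = 2sinh(x)cosh(x).
Reasoning: 2sinh(x)cosh(x) = 2 · (e^x - e^-x)/2 · (e^x + e^-x)/2 = (e^(2x) - e^(-2x))/2 = sinh(2x).
So the two sides agree for every real x for which both sides are defined.

Conclusion: Yes, this is an identity.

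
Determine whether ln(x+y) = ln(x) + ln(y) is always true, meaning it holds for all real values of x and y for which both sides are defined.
No, this is NOT an identity.

Claim: ln(x+y) = ln(x) + ln(y).
Test a specific point where both sides are defined: x = 1/2, y = 5.
LHS = ln(x+y) ≈ 1.7047
RHS = ln(x) + ln(y) ≈ 0.9163
Since 1.7047 ≠ 0.9163, the equation fails at this point, so it cannot hold for all real values of x and y for which both sides are defined.
ln(x) + ln(y) = ln(xy), not ln(x+y).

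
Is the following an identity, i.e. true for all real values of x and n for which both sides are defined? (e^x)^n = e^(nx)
Claim: (e^x)^n = e^(nx).
Reasoning: e^x is a positive real number, and for a positive base B and real exponent n, B^n = e^(n·ln B). With B = e^x, ln B = x, so (e^x)^n = e^(n·x).
So the two sides agree for all real values of x and n for which both sides are defined.

Conclusion: Yes, this is an identity.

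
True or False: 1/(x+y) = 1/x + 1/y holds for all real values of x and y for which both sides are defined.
False.

Claim: 1/(x+y) = 1/x + 1/y.
Test a specific point where both sides are defined: x = -3, y = -2.
LHS = 1/(x+y) ≈ -0.2000
RHS = 1/x + 1/y ≈ -0.8333
Since -0.2000 ≠ -0.8333, the equation fails at this point, so it cannot hold for all real values of x and y for which both sides are defined.
1/x + 1/y = (x+y)/(xy), which is not 1/(x+y).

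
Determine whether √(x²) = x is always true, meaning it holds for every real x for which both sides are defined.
No, this is NOT an identity.

Claim: √(x²) = x.
Test a specific point where both sides are defined: x = -1.
LHS = √(x²) ≈ 1.0000
RHS = x ≈ -1.0000
Since 1.0000 ≠ -1.0000, the equation fails at this point, so it cannot hold for every real x for which both sides are defined.
√(x²) = |x|, which differs from x whenever x < 0 (both sides are defined for every real x).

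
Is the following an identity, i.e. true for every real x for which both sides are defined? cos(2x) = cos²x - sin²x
Yes, this is an identity.

Claim: cos(2x) = cos²x - sin²x.
Reasoning: Put y = x in the addition formula cos(x+y) = cos(x)cos(y) - sin(x)sin(y): cos(2x) = cos²x - sin²x.
So the two sides agree for every real x for which both sides are defined.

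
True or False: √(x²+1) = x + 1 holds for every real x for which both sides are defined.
Claim: √(x²+1) = x + 1.
Test a specific point where both sides are defined: x = 1.
LHS = √(x²+1) ≈ 1.4142
RHS = x + 1 ≈ 2.0000
Since 1.4142 ≠ 2.0000, the equation fails at this point, so it cannot hold for every real x for which both sides are defined.
(x+1)² = x² + 2x + 1 ≠ x² + 1 unless x = 0.

Conclusion: False.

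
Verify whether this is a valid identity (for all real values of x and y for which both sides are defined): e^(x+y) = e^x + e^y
Claim: e^(x+y) = e^x + e^y.
Test a specific point where both sides are defined: x = 3, y = -1.
LHS = e^(x+y) ≈ 7.3891
RHS = e^x + e^y ≈ 20.4534
Since 7.3891 ≠ 20.4534, the equation fails at this point, so it cannot hold for all real values of x and y for which both sides are defined.
The correct rule is e^(x+y) = e^x · e^y (a product, not a sum).

Conclusion: No, this is NOT an identity.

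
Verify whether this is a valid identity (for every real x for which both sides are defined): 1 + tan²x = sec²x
Claim: 1 + tan²x = sec²x.
Reasoning: Start from sin²x + cos²x = 1 and divide every term by cos²x (allowed wherever tan x and sec x are defined): tan²x + 1 = 1/cos²x = sec²x.
So the two sides agree for every real x for which both sides are defined.

Conclusion: Yes, this is an identity.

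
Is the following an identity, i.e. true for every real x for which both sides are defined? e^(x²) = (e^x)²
Claim: e^(x²) = (e^x)².
Test a specific point where both sides are defined: x = -1.
LHS = e^(x²) ≈ 2.7183
RHS = (e^x)² ≈ 0.1353
Since 2.7183 ≠ 0.1353, the equation fails at this point, so it cannot hold for every real x for which both sides are defined.
(e^x)² = e^(2x), and 2x ≠ x² in general.

Conclusion: No, this is NOT an identity.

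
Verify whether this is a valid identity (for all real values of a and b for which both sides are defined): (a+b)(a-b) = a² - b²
Yes, this is an identity.

Claim: (a+b)(a-b) = a² - b².
Reasoning: Expand: (a+b)(a-b) = a² - ab + ba - b² = a² - b² (the cross terms cancel).
So the two sides agree for all real values of a and b for which both sides are defined.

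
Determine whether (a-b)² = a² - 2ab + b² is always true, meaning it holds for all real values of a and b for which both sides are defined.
Claim: (a-b)² = a² - 2ab + b².
Reasoning: Expand: (a-b)² = (a-b)(a-b) = a·a - a·b - b·a + b·b = a² - 2ab + b².
So the two sides agree for all real values of a and b for which both sides are defined.

Conclusion: Yes, this is an identity.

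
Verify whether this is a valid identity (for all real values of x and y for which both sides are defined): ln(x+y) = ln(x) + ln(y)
Claim: ln(x+y) = ln(x) + ln(y).
Test a specific point where both sides are defined: x = 5, y = 1.
LHS = ln(x+y) ≈ 1.7918
RHS = ln(x) + ln(y) ≈ 1.6094
Since 1.7918 ≠ 1.6094, the equation fails at this point, so it cannot hold for all real values of x and y for which both sides are defined.
ln(x) + ln(y) = ln(xy), not ln(x+y).

Conclusion: No, this is NOT an identity.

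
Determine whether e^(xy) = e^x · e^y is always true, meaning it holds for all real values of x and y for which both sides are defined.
No, this is NOT an identity.

Claim: e^(xy) = e^x · e^y.
Test a specific point where both sides are defined: x = 5, y = 1.
LHS = e^(xy) ≈ 148.4132
RHS = e^x · e^y ≈ 403.4288
Since 148.4132 ≠ 403.4288, the equation fails at this point, so it cannot hold for all real values of x and y for which both sides are defined.
e^x · e^y = e^(x+y), not e^(xy).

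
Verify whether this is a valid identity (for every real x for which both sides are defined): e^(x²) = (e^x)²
Claim: e^(x²) = (e^x)².
Test a specific point where both sides are defined: x = 1.
LHS = e^(x²) ≈ 2.7183
RHS = (e^x)² ≈ 7.3891
Since 2.7183 ≠ 7.3891, the equation fails at this point, so it cannot hold for every real x for which both sides are defined.
(e^x)² = e^(2x), and 2x ≠ x² in general.

Conclusion: No, this is NOT an identity.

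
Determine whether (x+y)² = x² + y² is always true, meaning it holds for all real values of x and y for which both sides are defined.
No, this is NOT an identity.

Claim: (x+y)² = x² + y².
Test a specific point where both sides are defined: x = 1, y = 5.
LHS = (x+y)² ≈ 36.0000
RHS = x² + y² ≈ 26.0000
Since 36.0000 ≠ 26.0000, the equation fails at this point, so it cannot hold for all real values of x and y for which both sides are defined.
The correct expansion is (x+y)² = x² + 2xy + y²; the cross term 2xy is missing.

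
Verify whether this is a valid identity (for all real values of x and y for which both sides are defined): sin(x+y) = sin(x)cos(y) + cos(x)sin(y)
Yes, this is an identity.

Claim: sin(x+y) = sin(x)cos(y) + cos(x)sin(y).
Reasoning: By Euler's formula e^(i(x+y)) = e^(ix)·e^(iy) = (cos x + i·sin x)(cos y + i·sin y). The imaginary part of the left side is sin(x+y); the imaginary part of the product is sin(x)cos(y) + cos(x)sin(y).
So the two sides agree for all real values of x and y for which both sides are defined.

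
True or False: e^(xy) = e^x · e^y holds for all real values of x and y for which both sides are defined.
False.

Claim: e^(xy) = e^x · e^y.
Test a specific point where both sides are defined: x = -2, y = 2.
LHS = e^(xy) ≈ 0.0183
RHS = e^x · e^y ≈ 1.0000
Since 0.0183 ≠ 1.0000, the equation fails at this point, so it cannot hold for all real values of x and y for which both sides are defined.
e^x · e^y = e^(x+y), not e^(xy).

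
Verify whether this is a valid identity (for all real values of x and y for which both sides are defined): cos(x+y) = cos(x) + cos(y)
No, this is NOT an identity.

Claim: cos(x+y) = cos(x) + cos(y).
Test a specific point where both sides are defined: x = π/6, y = -π/6.
LHS = cos(x+y) ≈ 1.0000
RHS = cos(x) + cos(y) ≈ 1.7321
Since 1.0000 ≠ 1.7321, the equation fails at this point, so it cannot hold for all real values of x and y for which both sides are defined.
The correct expansion is cos(x+y) = cos(x)cos(y) - sin(x)sin(y); cosine is not additive.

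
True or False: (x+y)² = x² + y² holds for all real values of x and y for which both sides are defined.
False.

Claim: (x+y)² = x² + y².
Test a specific point where both sides are defined: x = 4, y = -2.
LHS = (x+y)² ≈ 4.0000
RHS = x² + y² ≈ 20.0000
Since 4.0000 ≠ 20.0000, the equation fails at this point, so it cannot hold for all real values of x and y for which both sides are defined.
The correct expansion is (x+y)² = x² + 2xy + y²; the cross term 2xy is missing.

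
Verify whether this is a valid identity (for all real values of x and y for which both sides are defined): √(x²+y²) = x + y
Claim: √(x²+y²) = x + y.
Test a specific point where both sides are defined: x = 2, y = -3.
LHS = √(x²+y²) ≈ 3.6056
RHS = x + y ≈ -1.0000
Since 3.6056 ≠ -1.0000, the equation fails at this point, so it cannot hold for all real values of x and y for which both sides are defined.
(x+y)² = x² + 2xy + y², not x² + y², so the square root does not split this way.

Conclusion: No, this is NOT an identity.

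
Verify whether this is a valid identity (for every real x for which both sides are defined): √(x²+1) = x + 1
No, this is NOT an identity.

Claim: √(x²+1) = x + 1.
Test a specific point where both sides are defined: x = -1.
LHS = √(x²+1) ≈ 1.4142
RHS = x + 1 ≈ 0.0000
Since 1.4142 ≠ 0.0000, the equation fails at this point, so it cannot hold for every real x for which both sides are defined.
(x+1)² = x² + 2x + 1 ≠ x² + 1 unless x = 0.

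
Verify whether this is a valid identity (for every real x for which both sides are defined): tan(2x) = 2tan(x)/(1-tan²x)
Claim: tan(2x) = 2tan(x)/(1-tan²x).
Reasoning: tan(2x) = sin(2x)/cos(2x) = 2sin(x)cos(x) / (cos²x - sin²x). Divide numerator and denominator by cos²x: 2tan(x) / (1 - tan²x).
So the two sides agree for every real x for which both sides are defined.

Conclusion: Yes, this is an identity.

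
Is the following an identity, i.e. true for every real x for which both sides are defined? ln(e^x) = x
Yes, this is an identity.

Claim: ln(e^x) = x.
Reasoning: ln is the inverse of the exponential: ln(e^x) asks for the exponent p with e^p = e^x, and since e^p is one-to-one that exponent is p = x.
So the two sides agree for every real x for which both sides are defined.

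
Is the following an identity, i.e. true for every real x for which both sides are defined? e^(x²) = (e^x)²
No, this is NOT an identity.

Claim: e^(x²) = (e^x)².
Test a specific point where both sides are defined: x = -3.
LHS = e^(x²) ≈ 8103.0839
RHS = (e^x)² ≈ 0.0025
Since 8103.0839 ≠ 0.0025, the equation fails at this point, so it cannot hold for every real x for which both sides are defined.
(e^x)² = e^(2x), and 2x ≠ x² in general.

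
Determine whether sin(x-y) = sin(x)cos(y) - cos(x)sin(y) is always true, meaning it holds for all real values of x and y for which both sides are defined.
Yes, this is an identity.

Claim: sin(x-y) = sin(x)cos(y) - cos(x)sin(y).
Reasoning: Replace y by -y in sin(x+y) = sin(x)cos(y) + cos(x)sin(y) and use cos(-y) = cos(y), sin(-y) = -sin(y): sin(x-y) = sin(x)cos(y) - cos(x)sin(y).
So the two sides agree for all real values of x and y for which both sides are defined.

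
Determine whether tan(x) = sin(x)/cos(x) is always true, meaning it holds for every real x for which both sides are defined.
Yes, this is an identity.

Claim: tan(x) = sin(x)/cos(x).
Reasoning: For an angle x whose terminal point on the unit circle is (cos x, sin x), tan(x) is defined as the ratio (second coordinate)/(first coordinate) = sin(x)/cos(x), wherever cos(x) ≠ 0.
So the two sides agree for every real x for which both sides are defined.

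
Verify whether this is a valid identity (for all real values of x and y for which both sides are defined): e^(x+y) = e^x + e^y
Claim: e^(x+y) = e^x + e^y.
Test a specific point where both sides are defined: x = 3, y = 2.
LHS = e^(x+y) ≈ 148.4132
RHS = e^x + e^y ≈ 27.4746
Since 148.4132 ≠ 27.4746, the equation fails at this point, so it cannot hold for all real values of x and y for which both sides are defined.
The correct rule is e^(x+y) = e^x · e^y (a product, not a sum).

Conclusion: No, this is NOT an identity.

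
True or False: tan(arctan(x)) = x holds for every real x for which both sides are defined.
Claim: tan(arctan(x)) = x.
Reasoning: For every real x, arctan(x) is by definition the angle in (-π/2, π/2) whose tangent equals x. Taking the tangent of that angle returns x.
So the two sides agree for every real x for which both sides are defined.

Conclusion: True.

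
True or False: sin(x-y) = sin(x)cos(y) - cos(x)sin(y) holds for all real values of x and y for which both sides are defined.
True.

Claim: sin(x-y) = sin(x)cos(y) - cos(x)sin(y).
Reasoning: Replace y by -y in sin(x+y) = sin(x)cos(y) + cos(x)sin(y) and use cos(-y) = cos(y), sin(-y) = -sin(y): sin(x-y) = sin(x)cos(y) - cos(x)sin(y).
So the two sides agree for all real values of x and y for which both sides are defined.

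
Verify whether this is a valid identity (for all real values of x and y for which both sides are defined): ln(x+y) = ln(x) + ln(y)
Claim: ln(x+y) = ln(x) + ln(y).
Test a specific point where both sides are defined: x = 1/2, y = 3.
LHS = ln(x+y) ≈ 1.2528
RHS = ln(x) + ln(y) ≈ 0.4055
Since 1.2528 ≠ 0.4055, the equation fails at this point, so it cannot hold for all real values of x and y for which both sides are defined.
ln(x) + ln(y) = ln(xy), not ln(x+y).

Conclusion: No, this is NOT an identity.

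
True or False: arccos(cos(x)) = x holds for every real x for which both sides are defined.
False.

Claim: arccos(cos(x)) = x.
Test a specific point where both sides are defined: x = -π/4.
LHS = arccos(cos(x)) ≈ 0.7854
RHS = x ≈ -0.7854
Since 0.7854 ≠ -0.7854, the equation fails at this point, so it cannot hold for every real x for which both sides are defined.
arccos only returns values in [0, π], so arccos(cos(x)) = x holds only for x in that interval, not for all real x.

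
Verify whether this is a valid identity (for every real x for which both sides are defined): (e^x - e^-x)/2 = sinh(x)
Yes, this is an identity.

Claim: (e^x - e^-x)/2 = sinh(x).
Reasoning: This is exactly the definition of the hyperbolic sine: sinh(x) := (e^x - e^-x)/2.
So the two sides agree for every real x for which both sides are defined.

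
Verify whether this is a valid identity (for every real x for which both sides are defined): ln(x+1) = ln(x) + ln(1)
No, this is NOT an identity.

Claim: ln(x+1) = ln(x) + ln(1).
Test a specific point where both sides are defined: x = 2.
LHS = ln(x+1) ≈ 1.0986
RHS = ln(x) + ln(1) ≈ 0.6931
Since 1.0986 ≠ 0.6931, the equation fails at this point, so it cannot hold for every real x for which both sides are defined.
ln(1) = 0, so the right side is just ln(x), which differs from ln(x+1).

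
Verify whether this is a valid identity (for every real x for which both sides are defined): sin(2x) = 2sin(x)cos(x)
Claim: sin(2x) = 2sin(x)cos(x).
Reasoning: Put y = x in the addition formula sin(x+y) = sin(x)cos(y) + cos(x)sin(y): sin(2x) = sin(x)cos(x) + cos(x)sin(x) = 2sin(x)cos(x).
So the two sides agree for every real x for which both sides are defined.

Conclusion: Yes, this is an identity.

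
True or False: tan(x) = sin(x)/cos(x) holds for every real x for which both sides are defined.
Claim: tan(x) = sin(x)/cos(x).
Reasoning: For an angle x whose terminal point on the unit circle is (cos x, sin x), tan(x) is defined as the ratio (second coordinate)/(first coordinate) = sin(x)/cos(x), wherever cos(x) ≠ 0.
So the two sides agree for every real x for which both sides are defined.

Conclusion: True.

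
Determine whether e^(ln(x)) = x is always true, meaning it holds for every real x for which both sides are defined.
Yes, this is an identity.

Claim: e^(ln(x)) = x.
Reasoning: For x > 0, ln(x) is by definition the exponent p such that e^p = x. Raising e to that exponent therefore returns x: e^(ln x) = x.
So the two sides agree for every real x for which both sides are defined.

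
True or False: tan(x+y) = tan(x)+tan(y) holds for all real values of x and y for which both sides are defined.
False.

Claim: tan(x+y) = tan(x)+tan(y).
Test a specific point where both sides are defined: x = 3π/4, y = π/6.
LHS = tan(x+y) ≈ -0.2679
RHS = tan(x)+tan(y) ≈ -0.4226
Since -0.2679 ≠ -0.4226, the equation fails at this point, so it cannot hold for all real values of x and y for which both sides are defined.
The correct formula is tan(x+y) = (tan(x) + tan(y))/(1 - tan(x)tan(y)).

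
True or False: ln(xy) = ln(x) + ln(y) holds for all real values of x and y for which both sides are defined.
Claim: ln(xy) = ln(x) + ln(y).
Reasoning: Both sides are simultaneously defined only when x, y > 0. Write x = e^p, y = e^q (p = ln x, q = ln y). Then xy = e^p · e^q = e^(p+q), so ln(xy) = p + q = ln(x) + ln(y).
So the two sides agree for all real values of x and y for which both sides are defined.

Conclusion: True.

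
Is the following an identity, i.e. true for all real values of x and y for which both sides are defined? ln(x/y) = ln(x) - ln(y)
Claim: ln(x/y) = ln(x) - ln(y).
Reasoning: Both sides are simultaneously defined only when x, y > 0. Write x = e^p, y = e^q. Then x/y = e^(p-q), so ln(x/y) = p - q = ln(x) - ln(y).
So the two sides agree for all real values of x and y for which both sides are defined.

Conclusion: Yes, this is an identity.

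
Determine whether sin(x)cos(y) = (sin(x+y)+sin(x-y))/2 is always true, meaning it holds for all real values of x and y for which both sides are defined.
Claim: sin(x)cos(y) = (sin(x+y)+sin(x-y))/2.
Reasoning: sin(x+y) = sin(x)cos(y) + cos(x)sin(y) and sin(x-y) = sin(x)cos(y) - cos(x)sin(y). Adding, sin(x+y) + sin(x-y) = 2sin(x)cos(y); divide by 2.
So the two sides agree for all real values of x and y for which both sides are defined.

Conclusion: Yes, this is an identity.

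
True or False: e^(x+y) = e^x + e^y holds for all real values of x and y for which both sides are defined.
Claim: e^(x+y) = e^x + e^y.
Test a specific point where both sides are defined: x = -2, y = 3/2.
LHS = e^(x+y) ≈ 0.6065
RHS = e^x + e^y ≈ 4.6170
Since 0.6065 ≠ 4.6170, the equation fails at this point, so it cannot hold for all real values of x and y for which both sides are defined.
The correct rule is e^(x+y) = e^x · e^y (a product, not a sum).

Conclusion: False.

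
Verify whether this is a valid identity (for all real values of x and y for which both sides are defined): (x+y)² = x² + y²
Claim: (x+y)² = x² + y².
Test a specific point where both sides are defined: x = -2, y = 3.
LHS = (x+y)² ≈ 1.0000
RHS = x² + y² ≈ 13.0000
Since 1.0000 ≠ 13.0000, the equation fails at this point, so it cannot hold for all real values of x and y for which both sides are defined.
The correct expansion is (x+y)² = x² + 2xy + y²; the cross term 2xy is missing.

Conclusion: No, this is NOT an identity.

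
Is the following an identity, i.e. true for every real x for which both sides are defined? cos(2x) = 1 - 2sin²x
Yes, this is an identity.

Claim: cos(2x) = 1 - 2sin²x.
Reasoning: cos(2x) = cos²x - sin²x. Replace cos²x by 1 - sin²x: (1 - sin²x) - sin²x = 1 - 2sin²x.
So the two sides agree for every real x for which both sides are defined.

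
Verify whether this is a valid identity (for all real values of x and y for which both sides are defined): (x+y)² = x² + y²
Claim: (x+y)² = x² + y².
Test a specific point where both sides are defined: x = 3, y = 5.
LHS = (x+y)² ≈ 64.0000
RHS = x² + y² ≈ 34.0000
Since 64.0000 ≠ 34.0000, the equation fails at this point, so it cannot hold for all real values of x and y for which both sides are defined.
The correct expansion is (x+y)² = x² + 2xy + y²; the cross term 2xy is missing.

Conclusion: No, this is NOT an identity.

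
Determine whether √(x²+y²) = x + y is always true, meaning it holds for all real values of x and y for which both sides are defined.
No, this is NOT an identity.

Claim: √(x²+y²) = x + y.
Test a specific point where both sides are defined: x = -3, y = 1/2.
LHS = √(x²+y²) ≈ 3.0414
RHS = x + y ≈ -2.5000
Since 3.0414 ≠ -2.5000, the equation fails at this point, so it cannot hold for all real values of x and y for which both sides are defined.
(x+y)² = x² + 2xy + y², not x² + y², so the square root does not split this way.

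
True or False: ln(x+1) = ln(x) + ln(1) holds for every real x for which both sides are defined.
False.

Claim: ln(x+1) = ln(x) + ln(1).
Test a specific point where both sides are defined: x = 2.
LHS = ln(x+1) ≈ 1.0986
RHS = ln(x) + ln(1) ≈ 0.6931
Since 1.0986 ≠ 0.6931, the equation fails at this point, so it cannot hold for every real x for which both sides are defined.
ln(1) = 0, so the right side is just ln(x), which differs from ln(x+1).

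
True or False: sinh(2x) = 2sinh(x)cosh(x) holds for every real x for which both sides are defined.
Claim: sinh(2x) = 2sinh(x)cosh(x).
Reasoning: 2sinh(x)cosh(x) = 2 · (e^x - e^-x)/2 · (e^x + e^-x)/2 = (e^(2x) - e^(-2x))/2 = sinh(2x).
So the two sides agree for every real x for which both sides are defined.

Conclusion: True.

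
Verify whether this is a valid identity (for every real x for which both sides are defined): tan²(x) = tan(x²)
No, this is NOT an identity.

Claim: tan²(x) = tan(x²).
Test a specific point where both sides are defined: x = 3π/4.
LHS = tan²(x) ≈ 1.0000
RHS = tan(x²) ≈ -0.8977
Since 1.0000 ≠ -0.8977, the equation fails at this point, so it cannot hold for every real x for which both sides are defined.
tan²(x) means (tan x)², squaring the output; tan(x²) squares the input. These are different functions.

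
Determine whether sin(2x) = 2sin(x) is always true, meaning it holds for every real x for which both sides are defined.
Claim: sin(2x) = 2sin(x).
Test a specific point where both sides are defined: x = π/2.
LHS = sin(2x) ≈ 0.0000
RHS = 2sin(x) ≈ 2.0000
Since 0.0000 ≠ 2.0000, the equation fails at this point, so it cannot hold for every real x for which both sides are defined.
The correct double-angle formula is sin(2x) = 2sin(x)cos(x).

Conclusion: No, this is NOT an identity.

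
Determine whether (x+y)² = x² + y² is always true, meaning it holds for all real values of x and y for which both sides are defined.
Claim: (x+y)² = x² + y².
Test a specific point where both sides are defined: x = 2, y = -2.
LHS = (x+y)² ≈ 0.0000
RHS = x² + y² ≈ 8.0000
Since 0.0000 ≠ 8.0000, the equation fails at this point, so it cannot hold for all real values of x and y for which both sides are defined.
The correct expansion is (x+y)² = x² + 2xy + y²; the cross term 2xy is missing.

Conclusion: No, this is NOT an identity.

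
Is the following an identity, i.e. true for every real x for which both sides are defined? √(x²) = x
Claim: √(x²) = x.
Test a specific point where both sides are defined: x = -1.
LHS = √(x²) ≈ 1.0000
RHS = x ≈ -1.0000
Since 1.0000 ≠ -1.0000, the equation fails at this point, so it cannot hold for every real x for which both sides are defined.
√(x²) = |x|, which differs from x whenever x < 0 (both sides are defined for every real x).

Conclusion: No, this is NOT an identity.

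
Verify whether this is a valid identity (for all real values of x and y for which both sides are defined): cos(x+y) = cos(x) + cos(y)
Claim: cos(x+y) = cos(x) + cos(y).
Test a specific point where both sides are defined: x = -π/6, y = -π/2.
LHS = cos(x+y) ≈ -0.5000
RHS = cos(x) + cos(y) ≈ 0.8660
Since -0.5000 ≠ 0.8660, the equation fails at this point, so it cannot hold for all real values of x and y for which both sides are defined.
The correct expansion is cos(x+y) = cos(x)cos(y) - sin(x)sin(y); cosine is not additive.

Conclusion: No, this is NOT an identity.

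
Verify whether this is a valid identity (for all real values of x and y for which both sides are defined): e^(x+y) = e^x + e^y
No, this is NOT an identity.

Claim: e^(x+y) = e^x + e^y.
Test a specific point where both sides are defined: x = 3/2, y = -3.
LHS = e^(x+y) ≈ 0.2231
RHS = e^x + e^y ≈ 4.5315
Since 0.2231 ≠ 4.5315, the equation fails at this point, so it cannot hold for all real values of x and y for which both sides are defined.
The correct rule is e^(x+y) = e^x · e^y (a product, not a sum).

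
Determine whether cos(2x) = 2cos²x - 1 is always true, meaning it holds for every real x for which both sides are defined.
Yes, this is an identity.

Claim: cos(2x) = 2cos²x - 1.
Reasoning: cos(2x) = cos²x - sin²x. Replace sin²x by 1 - cos²x: cos²x - (1 - cos²x) = 2cos²x - 1.
So the two sides agree for every real x for which both sides are defined.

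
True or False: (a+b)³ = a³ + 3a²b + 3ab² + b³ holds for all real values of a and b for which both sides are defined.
True.

Claim: (a+b)³ = a³ + 3a²b + 3ab² + b³.
Reasoning: (a+b)³ = (a+b)(a+b)² = (a+b)(a² + 2ab + b²) = a³ + 2a²b + ab² + a²b + 2ab² + b³ = a³ + 3a²b + 3ab² + b³.
So the two sides agree for all real values of a and b for which both sides are defined.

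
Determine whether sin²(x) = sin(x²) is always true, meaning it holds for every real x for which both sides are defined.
No, this is NOT an identity.

Claim: sin²(x) = sin(x²).
Test a specific point where both sides are defined: x = -π/4.
LHS = sin²(x) ≈ 0.5000
RHS = sin(x²) ≈ 0.5785
Since 0.5000 ≠ 0.5785, the equation fails at this point, so it cannot hold for every real x for which both sides are defined.
sin²(x) means (sin x)², squaring the output; sin(x²) squares the input. These are different functions.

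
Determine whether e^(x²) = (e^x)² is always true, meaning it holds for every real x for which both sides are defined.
No, this is NOT an identity.

Claim: e^(x²) = (e^x)².
Test a specific point where both sides are defined: x = -2.
LHS = e^(x²) ≈ 54.5982
RHS = (e^x)² ≈ 0.0183
Since 54.5982 ≠ 0.0183, the equation fails at this point, so it cannot hold for every real x for which both sides are defined.
(e^x)² = e^(2x), and 2x ≠ x² in general.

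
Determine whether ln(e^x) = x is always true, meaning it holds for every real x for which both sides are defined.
Claim: ln(e^x) = x.
Reasoning: ln is the inverse of the exponential: ln(e^x) asks for the exponent p with e^p = e^x, and since e^p is one-to-one that exponent is p = x.
So the two sides agree for every real x for which both sides are defined.

Conclusion: Yes, this is an identity.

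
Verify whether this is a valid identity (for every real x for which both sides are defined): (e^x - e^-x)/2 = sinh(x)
Yes, this is an identity.

Claim: (e^x - e^-x)/2 = sinh(x).
Reasoning: This is exactly the definition of the hyperbolic sine: sinh(x) := (e^x - e^-x)/2.
So the two sides agree for every real x for which both sides are defined.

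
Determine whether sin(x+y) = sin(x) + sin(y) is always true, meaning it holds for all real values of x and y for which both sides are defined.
No, this is NOT an identity.

Claim: sin(x+y) = sin(x) + sin(y).
Test a specific point where both sides are defined: x = 2π/3, y = π/2.
LHS = sin(x+y) ≈ -0.5000
RHS = sin(x) + sin(y) ≈ 1.8660
Since -0.5000 ≠ 1.8660, the equation fails at this point, so it cannot hold for all real values of x and y for which both sides are defined.
The correct expansion is sin(x+y) = sin(x)cos(y) + cos(x)sin(y); sine is not additive.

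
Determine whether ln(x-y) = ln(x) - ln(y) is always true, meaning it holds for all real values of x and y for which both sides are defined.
No, this is NOT an identity.

Claim: ln(x-y) = ln(x) - ln(y).
Test a specific point where both sides are defined: x = 3/2, y = 1/2.
LHS = ln(x-y) ≈ 0.0000
RHS = ln(x) - ln(y) ≈ 1.0986
Since 0.0000 ≠ 1.0986, the equation fails at this point, so it cannot hold for all real values of x and y for which both sides are defined.
ln(x) - ln(y) = ln(x/y), not ln(x-y).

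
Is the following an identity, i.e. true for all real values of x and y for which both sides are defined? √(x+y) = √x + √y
Claim: √(x+y) = √x + √y.
Test a specific point where both sides are defined: x = 1/2, y = 3/2.
LHS = √(x+y) ≈ 1.4142
RHS = √x + √y ≈ 1.9319
Since 1.4142 ≠ 1.9319, the equation fails at this point, so it cannot hold for all real values of x and y for which both sides are defined.
Squaring the right side gives x + 2√(xy) + y, not x + y.

Conclusion: No, this is NOT an identity.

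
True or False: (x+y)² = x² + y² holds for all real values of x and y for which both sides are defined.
False.

Claim: (x+y)² = x² + y².
Test a specific point where both sides are defined: x = 4, y = 3/2.
LHS = (x+y)² ≈ 30.2500
RHS = x² + y² ≈ 18.2500
Since 30.2500 ≠ 18.2500, the equation fails at this point, so it cannot hold for all real values of x and y for which both sides are defined.
The correct expansion is (x+y)² = x² + 2xy + y²; the cross term 2xy is missing.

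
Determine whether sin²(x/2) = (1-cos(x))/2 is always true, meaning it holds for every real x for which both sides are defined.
Claim: sin²(x/2) = (1-cos(x))/2.
Reasoning: Use cos(2θ) = 1 - 2sin²θ with θ = x/2: cos(x) = 1 - 2sin²(x/2). Solving for sin²(x/2) gives (1 - cos(x))/2.
So the two sides agree for every real x for which both sides are defined.

Conclusion: Yes, this is an identity.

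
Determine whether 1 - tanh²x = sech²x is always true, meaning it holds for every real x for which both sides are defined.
Claim: 1 - tanh²x = sech²x.
Reasoning: Divide cosh²x - sinh²x = 1 through by cosh²x (never zero): 1 - tanh²x = 1/cosh²x = sech²x.
So the two sides agree for every real x for which both sides are defined.

Conclusion: Yes, this is an identity.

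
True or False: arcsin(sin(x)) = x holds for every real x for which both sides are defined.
False.

Claim: arcsin(sin(x)) = x.
Test a specific point where both sides are defined: x = 3π/4.
LHS = arcsin(sin(x)) ≈ 0.7854
RHS = x ≈ 2.3562
Since 0.7854 ≠ 2.3562, the equation fails at this point, so it cannot hold for every real x for which both sides are defined.
arcsin only returns values in [-π/2, π/2], so arcsin(sin(x)) = x holds only for x in that interval, not for all real x.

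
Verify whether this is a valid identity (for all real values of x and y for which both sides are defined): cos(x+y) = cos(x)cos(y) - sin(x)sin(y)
Claim: cos(x+y) = cos(x)cos(y) - sin(x)sin(y).
Reasoning: By Euler's formula e^(i(x+y)) = e^(ix)·e^(iy) = (cos x + i·sin x)(cos y + i·sin y). The real part of the left side is cos(x+y); the real part of the product is cos(x)cos(y) - sin(x)sin(y) (since i·i = -1).
So the two sides agree for all real values of x and y for which both sides are defined.

Conclusion: Yes, this is an identity.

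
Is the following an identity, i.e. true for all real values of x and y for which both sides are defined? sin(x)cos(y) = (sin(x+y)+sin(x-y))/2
Yes, this is an identity.

Claim: sin(x)cos(y) = (sin(x+y)+sin(x-y))/2.
Reasoning: sin(x+y) = sin(x)cos(y) + cos(x)sin(y) and sin(x-y) = sin(x)cos(y) - cos(x)sin(y). Adding, sin(x+y) + sin(x-y) = 2sin(x)cos(y); divide by 2.
So the two sides agree for all real values of x and y for which both sides are defined.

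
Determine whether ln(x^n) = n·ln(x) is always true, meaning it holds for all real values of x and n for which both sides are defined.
Claim: ln(x^n) = n·ln(x).
Reasoning: The right side requires x > 0. For x > 0, x^n = (e^(ln x))^n = e^(n·ln x), so taking ln of both sides gives ln(x^n) = n·ln(x).
So the two sides agree for all real values of x and n for which both sides are defined.

Conclusion: Yes, this is an identity.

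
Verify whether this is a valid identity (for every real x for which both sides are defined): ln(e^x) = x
Yes, this is an identity.

Claim: ln(e^x) = x.
Reasoning: ln is the inverse of the exponential: ln(e^x) asks for the exponent p with e^p = e^x, and since e^p is one-to-one that exponent is p = x.
So the two sides agree for every real x for which both sides are defined.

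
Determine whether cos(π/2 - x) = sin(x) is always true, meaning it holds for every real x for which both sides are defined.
Claim: cos(π/2 - x) = sin(x).
Reasoning: Use cos(u - v) = cos(u)cos(v) + sin(u)sin(v) with u = π/2, v = x: cos(π/2)cos(x) + sin(π/2)sin(x) = 0·cos(x) + 1·sin(x) = sin(x).
So the two sides agree for every real x for which both sides are defined.

Conclusion: Yes, this is an identity.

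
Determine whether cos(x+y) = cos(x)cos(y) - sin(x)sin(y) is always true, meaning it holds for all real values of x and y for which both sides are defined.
Yes, this is an identity.

Claim: cos(x+y) = cos(x)cos(y) - sin(x)sin(y).
Reasoning: By Euler's formula e^(i(x+y)) = e^(ix)·e^(iy) = (cos x + i·sin x)(cos y + i·sin y). The real part of the left side is cos(x+y); the real part of the product is cos(x)cos(y) - sin(x)sin(y) (since i·i = -1).
So the two sides agree for all real values of x and y for which both sides are defined.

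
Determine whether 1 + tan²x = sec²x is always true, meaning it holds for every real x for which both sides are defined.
Claim: 1 + tan²x = sec²x.
Reasoning: Start from sin²x + cos²x = 1 and divide every term by cos²x (allowed wherever tan x and sec x are defined): tan²x + 1 = 1/cos²x = sec²x.
So the two sides agree for every real x for which both sides are defined.

Conclusion: Yes, this is an identity.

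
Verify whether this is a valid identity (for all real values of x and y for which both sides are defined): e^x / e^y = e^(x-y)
Yes, this is an identity.

Claim: e^x / e^y = e^(x-y).
Reasoning: 1/e^y = e^(-y), so e^x / e^y = e^x · e^(-y) = e^(x + (-y)) = e^(x-y) by the product rule for exponents.
So the two sides agree for all real values of x and y for which both sides are defined.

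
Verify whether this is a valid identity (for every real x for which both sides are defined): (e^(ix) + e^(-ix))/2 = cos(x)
Yes, this is an identity.

Claim: (e^(ix) + e^(-ix))/2 = cos(x).
Reasoning: By Euler's formula e^(ix) = cos(x) + i·sin(x) and e^(-ix) = cos(x) - i·sin(x). Adding cancels the sine terms: e^(ix) + e^(-ix) = 2cos(x); divide by 2.
So the two sides agree for every real x for which both sides are defined.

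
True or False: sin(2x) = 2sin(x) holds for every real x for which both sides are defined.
Claim: sin(2x) = 2sin(x).
Test a specific point where both sides are defined: x = -π/6.
LHS = sin(2x) ≈ -0.8660
RHS = 2sin(x) ≈ -1.0000
Since -0.8660 ≠ -1.0000, the equation fails at this point, so it cannot hold for every real x for which both sides are defined.
The correct double-angle formula is sin(2x) = 2sin(x)cos(x).

Conclusion: False.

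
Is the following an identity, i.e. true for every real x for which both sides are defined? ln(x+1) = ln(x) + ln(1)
No, this is NOT an identity.

Claim: ln(x+1) = ln(x) + ln(1).
Test a specific point where both sides are defined: x = 1/2.
LHS = ln(x+1) ≈ 0.4055
RHS = ln(x) + ln(1) ≈ -0.6931
Since 0.4055 ≠ -0.6931, the equation fails at this point, so it cannot hold for every real x for which both sides are defined.
ln(1) = 0, so the right side is just ln(x), which differs from ln(x+1).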